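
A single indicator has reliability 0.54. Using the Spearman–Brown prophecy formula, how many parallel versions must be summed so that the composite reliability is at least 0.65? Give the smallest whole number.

2

k ≥ ρ*(1−ρ₁)/(ρ₁(1−ρ*)) = 0.65·0.46 / (0.54·0.35) = 1.582.
Smallest integer k = 2.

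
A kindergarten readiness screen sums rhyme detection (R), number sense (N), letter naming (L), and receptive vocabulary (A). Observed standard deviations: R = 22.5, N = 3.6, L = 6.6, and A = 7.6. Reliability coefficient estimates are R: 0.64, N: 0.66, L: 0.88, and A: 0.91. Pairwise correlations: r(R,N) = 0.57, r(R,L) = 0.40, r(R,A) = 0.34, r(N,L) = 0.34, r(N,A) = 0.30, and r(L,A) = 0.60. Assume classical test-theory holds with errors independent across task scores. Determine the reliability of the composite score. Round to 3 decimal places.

Var(R+N+L+A) = 22.5² + 3.6² + 6.6² + 7.6² + 2·[22.5·3.6·0.57 + 22.5·6.6·0.40 + 22.5·7.6·0.34 + 3.6·6.6·0.34 + 3.6·7.6·0.30 + 6.6·7.6·0.60] = 620.53 + 420.185 = 1040.71.
With uncorrelated errors the cross-covariances are all true-score covariance, so they carry over unchanged; only the diagonal terms shrink to ρᵢσᵢ².
True-score variance = [22.5²·0.64 + 3.6²·0.66 + 6.6²·0.88 + 7.6²·0.91] + 420.185 = 423.448 + 420.185 = 843.633.
Reliability = 843.633 / 1040.71 = 0.811.

0.811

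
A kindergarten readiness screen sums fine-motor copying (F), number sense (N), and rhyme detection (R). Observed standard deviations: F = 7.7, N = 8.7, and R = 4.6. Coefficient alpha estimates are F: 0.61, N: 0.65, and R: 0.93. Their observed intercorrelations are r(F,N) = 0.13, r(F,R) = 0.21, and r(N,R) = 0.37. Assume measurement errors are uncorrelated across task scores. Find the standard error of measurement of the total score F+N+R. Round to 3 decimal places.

7.148

Var(total) = 156.14 + 61.9086 = 218.049.
True-score variance = 105.044 + 61.9086 = 166.953, so reliability = 0.7657.
Error variance = 218.049 − 166.953 = 51.0958; SEM = √51.0958 = 7.148.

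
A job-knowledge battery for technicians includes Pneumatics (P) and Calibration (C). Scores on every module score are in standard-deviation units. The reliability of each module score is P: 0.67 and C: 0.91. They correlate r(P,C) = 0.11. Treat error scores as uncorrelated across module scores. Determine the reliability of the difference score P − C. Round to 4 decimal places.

0.7640

Var(P−C) = 1 + 1 − 2·0.11 = 2 − 0.22 = 1.78.
With uncorrelated errors the cross-covariances are all true-score covariance, so they carry over unchanged; only the diagonal terms shrink to ρᵢσᵢ².
True-score variance = [0.67 + 0.91] − 0.22 = 1.58 − 0.22 = 1.36.
Reliability = 1.36 / 1.78 = 0.7640.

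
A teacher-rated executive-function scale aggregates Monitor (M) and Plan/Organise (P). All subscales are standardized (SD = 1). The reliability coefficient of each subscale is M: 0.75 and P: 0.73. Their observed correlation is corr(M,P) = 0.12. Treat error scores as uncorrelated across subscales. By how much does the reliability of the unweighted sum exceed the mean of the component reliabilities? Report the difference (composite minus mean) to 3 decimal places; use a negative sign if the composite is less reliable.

0.028

Var(sum) = 2 + 0.24 = 2.24; true-score variance = 1.48 + 0.24 = 1.72; composite reliability = 0.7679.
Mean component reliability = 0.7400.
Difference = 0.7679 − 0.7400 = 0.028.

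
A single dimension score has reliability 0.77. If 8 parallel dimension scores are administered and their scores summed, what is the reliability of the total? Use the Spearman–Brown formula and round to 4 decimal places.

0.9640

ρ_k = kρ / (1 + (k−1)ρ) = 8·0.77 / (1 + 7·0.77) = 6.160 / 6.390 = 0.9640.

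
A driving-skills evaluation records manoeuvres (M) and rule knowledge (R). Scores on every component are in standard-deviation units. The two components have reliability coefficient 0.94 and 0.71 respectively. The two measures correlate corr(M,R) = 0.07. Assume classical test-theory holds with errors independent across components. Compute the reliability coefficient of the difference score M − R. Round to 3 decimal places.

0.812

Var(M−R) = 1 + 1 − 2·0.07 = 2 − 0.14 = 1.86.
With uncorrelated errors the cross-covariances are all true-score covariance, so they carry over unchanged; only the diagonal terms shrink to ρᵢσᵢ².
True-score variance = [0.94 + 0.71] − 0.14 = 1.65 − 0.14 = 1.51.
Reliability = 1.51 / 1.86 = 0.812.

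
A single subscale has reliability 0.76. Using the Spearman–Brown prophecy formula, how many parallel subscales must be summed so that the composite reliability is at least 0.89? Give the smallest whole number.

k ≥ ρ*(1−ρ₁)/(ρ₁(1−ρ*)) = 0.89·0.24 / (0.76·0.11) = 2.555.
Smallest integer k = 3.

3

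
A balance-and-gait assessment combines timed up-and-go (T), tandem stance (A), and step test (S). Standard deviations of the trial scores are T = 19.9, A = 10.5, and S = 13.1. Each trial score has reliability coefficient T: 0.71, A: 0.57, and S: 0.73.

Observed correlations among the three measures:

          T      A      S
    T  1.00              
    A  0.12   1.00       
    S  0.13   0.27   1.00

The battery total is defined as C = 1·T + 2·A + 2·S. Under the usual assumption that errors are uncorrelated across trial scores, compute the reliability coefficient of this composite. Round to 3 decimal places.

0.762

Var(C) = 19.9² + 2²·10.5² + 2²·13.1² + 2·[2·19.9·10.5·0.12 + 2·19.9·13.1·0.13 + 4·10.5·13.1·0.27] = 1523.45 + 532.963 = 2056.41.
With uncorrelated errors the cross-covariances are all true-score covariance, so they carry over unchanged; only the diagonal terms shrink to ρᵢσᵢ².
True-score variance = [19.9²·0.71 + 2²·10.5²·0.57 + 2²·13.1²·0.73] + 532.963 = 1033.64 + 532.963 = 1566.6.
Reliability = 1566.6 / 2056.41 = 0.762.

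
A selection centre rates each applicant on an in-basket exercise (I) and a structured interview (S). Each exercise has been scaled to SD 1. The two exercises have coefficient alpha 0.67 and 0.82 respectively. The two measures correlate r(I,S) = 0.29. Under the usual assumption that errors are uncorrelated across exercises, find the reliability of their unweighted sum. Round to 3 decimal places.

Var(I+S) = 2 + 2·[0.29] = 2 + 0.58 = 2.58.
Because errors are independent across components, Cov(Tᵢ,Tⱼ) = Cov(Xᵢ,Xⱼ); the off-diagonal part of the true-score variance is the same as above.
True-score variance = [0.67 + 0.82] + 0.58 = 1.49 + 0.58 = 2.07.
Reliability = 2.07 / 2.58 = 0.802.

0.802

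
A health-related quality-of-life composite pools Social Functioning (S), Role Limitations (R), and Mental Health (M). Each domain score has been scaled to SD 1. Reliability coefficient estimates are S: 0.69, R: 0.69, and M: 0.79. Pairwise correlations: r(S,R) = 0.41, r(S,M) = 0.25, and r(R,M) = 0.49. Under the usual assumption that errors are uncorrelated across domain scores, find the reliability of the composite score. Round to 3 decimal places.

Var(S+R+M) = 3 + 2·[0.41 + 0.25 + 0.49] = 3 + 2.3 = 5.3.
Because errors are independent across components, Cov(Tᵢ,Tⱼ) = Cov(Xᵢ,Xⱼ); the off-diagonal part of the true-score variance is the same as above.
True-score variance = [0.69 + 0.69 + 0.79] + 2.3 = 2.17 + 2.3 = 4.47.
Reliability = 4.47 / 5.3 = 0.843.

0.843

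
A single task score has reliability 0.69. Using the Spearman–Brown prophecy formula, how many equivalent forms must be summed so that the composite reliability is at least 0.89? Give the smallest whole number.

4

k ≥ ρ*(1−ρ₁)/(ρ₁(1−ρ*)) = 0.89·0.31 / (0.69·0.11) = 3.635.
Smallest integer k = 4.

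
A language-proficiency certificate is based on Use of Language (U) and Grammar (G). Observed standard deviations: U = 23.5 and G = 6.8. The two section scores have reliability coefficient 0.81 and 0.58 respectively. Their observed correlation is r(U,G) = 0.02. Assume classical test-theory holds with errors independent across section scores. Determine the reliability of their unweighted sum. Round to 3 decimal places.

0.794

Var(U+G) = 23.5² + 6.8² + 2·[23.5·6.8·0.02] = 598.49 + 6.392 = 604.882.
Because errors are independent across components, Cov(Tᵢ,Tⱼ) = Cov(Xᵢ,Xⱼ); the off-diagonal part of the true-score variance is the same as above.
True-score variance = [23.5²·0.81 + 6.8²·0.58] + 6.392 = 474.142 + 6.392 = 480.534.
Reliability = 480.534 / 604.882 = 0.794.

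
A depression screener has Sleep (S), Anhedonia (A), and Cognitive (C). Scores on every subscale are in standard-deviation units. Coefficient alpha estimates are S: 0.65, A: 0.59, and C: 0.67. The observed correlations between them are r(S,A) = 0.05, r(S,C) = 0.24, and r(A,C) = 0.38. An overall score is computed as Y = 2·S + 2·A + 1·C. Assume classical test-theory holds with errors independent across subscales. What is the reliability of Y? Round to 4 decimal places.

Var(Y) = 2² + 2² + 1 + 2·[4·0.05 + 2·0.24 + 2·0.38] = 9 + 2.88 = 11.88.
Under uncorrelated errors the observed covariances equal the true-score covariances, so only the own-variance terms attenuate.
True-score variance = [2²·0.65 + 2²·0.59 + 0.67] + 2.88 = 5.63 + 2.88 = 8.51.
Reliability = 8.51 / 11.88 = 0.7163.

0.7163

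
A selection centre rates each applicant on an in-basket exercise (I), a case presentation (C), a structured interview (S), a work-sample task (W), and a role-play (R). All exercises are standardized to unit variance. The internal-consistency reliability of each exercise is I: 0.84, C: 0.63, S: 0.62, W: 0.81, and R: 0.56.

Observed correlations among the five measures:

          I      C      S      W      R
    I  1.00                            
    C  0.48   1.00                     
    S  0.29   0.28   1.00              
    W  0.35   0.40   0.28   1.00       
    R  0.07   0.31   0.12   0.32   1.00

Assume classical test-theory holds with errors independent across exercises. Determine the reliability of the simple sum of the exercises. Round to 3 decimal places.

0.857

Var(I+C+S+W+R) = 5 + 2·[0.48 + 0.29 + 0.35 + 0.07 + 0.28 + 0.40 + 0.31 + 0.28 + 0.12 + 0.32] = 5 + 5.8 = 10.8.
With uncorrelated errors the cross-covariances are all true-score covariance, so they carry over unchanged; only the diagonal terms shrink to ρᵢσᵢ².
True-score variance = [0.84 + 0.63 + 0.62 + 0.81 + 0.56] + 5.8 = 3.46 + 5.8 = 9.26.
Reliability = 9.26 / 10.8 = 0.857.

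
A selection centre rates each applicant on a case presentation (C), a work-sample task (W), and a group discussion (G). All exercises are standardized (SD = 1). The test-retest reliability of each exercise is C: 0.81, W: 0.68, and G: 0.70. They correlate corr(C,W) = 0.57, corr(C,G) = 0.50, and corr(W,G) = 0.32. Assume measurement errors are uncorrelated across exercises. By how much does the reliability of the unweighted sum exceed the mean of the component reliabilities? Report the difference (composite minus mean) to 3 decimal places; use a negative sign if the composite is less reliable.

0.130

Var(sum) = 3 + 2.78 = 5.78; true-score variance = 2.19 + 2.78 = 4.97; composite reliability = 0.8599.
Mean component reliability = 0.7300.
Difference = 0.8599 − 0.7300 = 0.130.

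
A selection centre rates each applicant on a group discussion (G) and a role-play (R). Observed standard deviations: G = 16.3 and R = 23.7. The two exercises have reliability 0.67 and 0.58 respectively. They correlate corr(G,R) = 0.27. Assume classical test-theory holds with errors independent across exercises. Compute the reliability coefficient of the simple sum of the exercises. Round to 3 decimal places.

0.688

Var(G+R) = 16.3² + 23.7² + 2·[16.3·23.7·0.27] = 827.38 + 208.607 = 1035.99.
Because errors are independent across components, Cov(Tᵢ,Tⱼ) = Cov(Xᵢ,Xⱼ); the off-diagonal part of the true-score variance is the same as above.
True-score variance = [16.3²·0.67 + 23.7²·0.58] + 208.607 = 503.792 + 208.607 = 712.4.
Reliability = 712.4 / 1035.99 = 0.688.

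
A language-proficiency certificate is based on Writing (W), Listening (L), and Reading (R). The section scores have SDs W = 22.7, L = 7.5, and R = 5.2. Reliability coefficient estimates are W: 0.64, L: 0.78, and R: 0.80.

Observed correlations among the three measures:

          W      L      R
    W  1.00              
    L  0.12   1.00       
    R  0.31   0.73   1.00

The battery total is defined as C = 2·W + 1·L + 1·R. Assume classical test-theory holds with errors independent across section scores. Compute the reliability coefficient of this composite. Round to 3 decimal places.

Var(C) = 2²·22.7² + 7.5² + 5.2² + 2·[2·22.7·7.5·0.12 + 2·22.7·5.2·0.31 + 7.5·5.2·0.73] = 2144.45 + 285.03 = 2429.48.
Under uncorrelated errors the observed covariances equal the true-score covariances, so only the own-variance terms attenuate.
True-score variance = [2²·22.7²·0.64 + 7.5²·0.78 + 5.2²·0.80] + 285.03 = 1384.65 + 285.03 = 1669.68.
Reliability = 1669.68 / 2429.48 = 0.687.

0.687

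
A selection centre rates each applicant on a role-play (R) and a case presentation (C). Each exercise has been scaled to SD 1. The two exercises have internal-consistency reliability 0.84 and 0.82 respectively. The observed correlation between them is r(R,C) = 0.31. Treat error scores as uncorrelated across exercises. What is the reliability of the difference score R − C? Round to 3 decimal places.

Var(R−C) = 1 + 1 − 2·0.31 = 2 − 0.62 = 1.38.
Because errors are independent across components, Cov(Tᵢ,Tⱼ) = Cov(Xᵢ,Xⱼ); the off-diagonal part of the true-score variance is the same as above.
True-score variance = [0.84 + 0.82] − 0.62 = 1.66 − 0.62 = 1.04.
Reliability = 1.04 / 1.38 = 0.754.

0.754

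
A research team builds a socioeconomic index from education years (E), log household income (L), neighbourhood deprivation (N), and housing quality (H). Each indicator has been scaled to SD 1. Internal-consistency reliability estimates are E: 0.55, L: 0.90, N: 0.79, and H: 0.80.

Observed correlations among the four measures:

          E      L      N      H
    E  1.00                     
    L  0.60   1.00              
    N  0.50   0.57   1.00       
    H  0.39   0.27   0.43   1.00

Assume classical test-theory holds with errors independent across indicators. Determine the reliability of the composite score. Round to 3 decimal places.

Var(E+L+N+H) = 4 + 2·[0.60 + 0.50 + 0.39 + 0.57 + 0.27 + 0.43] = 4 + 5.52 = 9.52.
Under uncorrelated errors the observed covariances equal the true-score covariances, so only the own-variance terms attenuate.
True-score variance = [0.55 + 0.90 + 0.79 + 0.80] + 5.52 = 3.04 + 5.52 = 8.56.
Reliability = 8.56 / 9.52 = 0.899.

0.899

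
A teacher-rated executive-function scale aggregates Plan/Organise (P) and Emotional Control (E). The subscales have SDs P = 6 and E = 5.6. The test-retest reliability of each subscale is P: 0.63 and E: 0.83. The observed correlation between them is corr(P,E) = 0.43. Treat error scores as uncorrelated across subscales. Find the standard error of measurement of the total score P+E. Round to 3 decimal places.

4.319

Var(total) = 67.36 + 28.896 = 96.256.
True-score variance = 48.7088 + 28.896 = 77.6048, so reliability = 0.8062.
Error variance = 96.256 − 77.6048 = 18.6512; SEM = √18.6512 = 4.319.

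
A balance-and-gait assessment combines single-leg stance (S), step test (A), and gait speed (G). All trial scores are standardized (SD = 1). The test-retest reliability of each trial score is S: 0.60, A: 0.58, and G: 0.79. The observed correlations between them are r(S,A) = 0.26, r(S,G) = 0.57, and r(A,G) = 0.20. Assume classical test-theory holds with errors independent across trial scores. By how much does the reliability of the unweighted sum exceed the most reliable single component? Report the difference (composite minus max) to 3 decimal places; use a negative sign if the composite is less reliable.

0.006

Var(sum) = 3 + 2.06 = 5.06; true-score variance = 1.97 + 2.06 = 4.03; composite reliability = 0.7964.
Max component reliability = 0.7900.
Difference = 0.7964 − 0.7900 = 0.006.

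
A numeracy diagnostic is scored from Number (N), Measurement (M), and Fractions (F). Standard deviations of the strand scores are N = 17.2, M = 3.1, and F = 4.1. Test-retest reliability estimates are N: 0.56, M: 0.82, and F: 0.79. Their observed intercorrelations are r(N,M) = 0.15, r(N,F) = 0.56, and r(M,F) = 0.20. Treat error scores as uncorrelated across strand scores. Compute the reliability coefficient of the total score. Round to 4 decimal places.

0.6793

Var(N+M+F) = 17.2² + 3.1² + 4.1² + 2·[17.2·3.1·0.15 + 17.2·4.1·0.56 + 3.1·4.1·0.20] = 322.26 + 100.062 = 422.322.
Under uncorrelated errors the observed covariances equal the true-score covariances, so only the own-variance terms attenuate.
True-score variance = [17.2²·0.56 + 3.1²·0.82 + 4.1²·0.79] + 100.062 = 186.831 + 100.062 = 286.893.
Reliability = 286.893 / 422.322 = 0.6793.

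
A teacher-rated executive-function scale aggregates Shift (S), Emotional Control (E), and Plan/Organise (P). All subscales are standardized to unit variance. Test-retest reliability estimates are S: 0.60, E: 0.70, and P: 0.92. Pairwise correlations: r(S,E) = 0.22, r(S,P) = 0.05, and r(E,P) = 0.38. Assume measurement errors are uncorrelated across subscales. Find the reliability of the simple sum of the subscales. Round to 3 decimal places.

0.819

Var(S+E+P) = 3 + 2·[0.22 + 0.05 + 0.38] = 3 + 1.3 = 4.3.
Under uncorrelated errors the observed covariances equal the true-score covariances, so only the own-variance terms attenuate.
True-score variance = [0.60 + 0.70 + 0.92] + 1.3 = 2.22 + 1.3 = 3.52.
Reliability = 3.52 / 4.3 = 0.819.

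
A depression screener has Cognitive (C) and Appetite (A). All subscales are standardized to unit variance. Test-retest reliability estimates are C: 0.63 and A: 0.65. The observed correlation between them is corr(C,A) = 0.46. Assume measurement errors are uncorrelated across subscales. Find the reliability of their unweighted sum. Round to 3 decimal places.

Var(C+A) = 2 + 2·[0.46] = 2 + 0.92 = 2.92.
Under uncorrelated errors the observed covariances equal the true-score covariances, so only the own-variance terms attenuate.
True-score variance = [0.63 + 0.65] + 0.92 = 1.28 + 0.92 = 2.2.
Reliability = 2.2 / 2.92 = 0.753.

0.753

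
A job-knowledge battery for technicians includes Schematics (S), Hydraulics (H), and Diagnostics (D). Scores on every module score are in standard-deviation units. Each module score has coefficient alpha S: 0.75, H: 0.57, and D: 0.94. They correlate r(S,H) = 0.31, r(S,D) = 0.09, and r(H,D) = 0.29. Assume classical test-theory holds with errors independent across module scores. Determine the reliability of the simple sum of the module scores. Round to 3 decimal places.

0.831

Var(S+H+D) = 3 + 2·[0.31 + 0.09 + 0.29] = 3 + 1.38 = 4.38.
With uncorrelated errors the cross-covariances are all true-score covariance, so they carry over unchanged; only the diagonal terms shrink to ρᵢσᵢ².
True-score variance = [0.75 + 0.57 + 0.94] + 1.38 = 2.26 + 1.38 = 3.64.
Reliability = 3.64 / 4.38 = 0.831.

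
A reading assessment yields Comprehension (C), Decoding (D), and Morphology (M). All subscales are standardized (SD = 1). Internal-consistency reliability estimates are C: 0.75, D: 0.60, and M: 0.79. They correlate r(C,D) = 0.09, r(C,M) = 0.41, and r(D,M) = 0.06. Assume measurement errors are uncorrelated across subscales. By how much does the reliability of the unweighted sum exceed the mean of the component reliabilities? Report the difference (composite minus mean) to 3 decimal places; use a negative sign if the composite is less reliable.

Var(sum) = 3 + 1.12 = 4.12; true-score variance = 2.14 + 1.12 = 3.26; composite reliability = 0.7913.
Mean component reliability = 0.7133.
Difference = 0.7913 − 0.7133 = 0.078.

0.078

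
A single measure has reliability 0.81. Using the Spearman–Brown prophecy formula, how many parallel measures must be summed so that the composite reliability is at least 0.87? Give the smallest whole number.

2

k ≥ ρ*(1−ρ₁)/(ρ₁(1−ρ*)) = 0.87·0.19 / (0.81·0.13) = 1.570.
Smallest integer k = 2.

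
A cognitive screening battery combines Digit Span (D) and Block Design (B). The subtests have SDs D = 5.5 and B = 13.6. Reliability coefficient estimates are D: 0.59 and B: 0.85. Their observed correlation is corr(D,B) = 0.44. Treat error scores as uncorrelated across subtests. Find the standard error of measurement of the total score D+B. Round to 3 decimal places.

6.336

Var(total) = 215.21 + 65.824 = 281.034.
True-score variance = 175.063 + 65.824 = 240.887, so reliability = 0.8571.
Error variance = 281.034 − 240.887 = 40.1465; SEM = √40.1465 = 6.336.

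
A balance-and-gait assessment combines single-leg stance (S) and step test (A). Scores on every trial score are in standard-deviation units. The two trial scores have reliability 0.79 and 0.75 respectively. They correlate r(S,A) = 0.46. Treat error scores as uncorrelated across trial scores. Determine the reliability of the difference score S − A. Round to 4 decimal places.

Var(S−A) = 1 + 1 − 2·0.46 = 2 − 0.92 = 1.08.
With uncorrelated errors the cross-covariances are all true-score covariance, so they carry over unchanged; only the diagonal terms shrink to ρᵢσᵢ².
True-score variance = [0.79 + 0.75] − 0.92 = 1.54 − 0.92 = 0.62.
Reliability = 0.62 / 1.08 = 0.5741.

0.5741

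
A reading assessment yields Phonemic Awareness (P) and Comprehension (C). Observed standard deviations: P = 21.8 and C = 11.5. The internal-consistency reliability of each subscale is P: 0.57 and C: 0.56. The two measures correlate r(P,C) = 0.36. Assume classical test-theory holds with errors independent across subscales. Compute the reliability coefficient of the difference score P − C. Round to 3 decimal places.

0.385

Var(P−C) = 21.8² + 11.5² − 2·21.8·11.5·0.36 = 607.49 − 180.504 = 426.986.
Because errors are independent across components, Cov(Tᵢ,Tⱼ) = Cov(Xᵢ,Xⱼ); the off-diagonal part of the true-score variance is the same as above.
True-score variance = [21.8²·0.57 + 11.5²·0.56] − 180.504 = 344.947 − 180.504 = 164.443.
Reliability = 164.443 / 426.986 = 0.385.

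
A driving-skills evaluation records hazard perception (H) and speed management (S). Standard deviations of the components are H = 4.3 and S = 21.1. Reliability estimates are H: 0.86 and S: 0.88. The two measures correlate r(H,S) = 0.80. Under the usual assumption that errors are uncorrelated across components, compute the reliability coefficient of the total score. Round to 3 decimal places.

Var(H+S) = 4.3² + 21.1² + 2·[4.3·21.1·0.80] = 463.7 + 145.168 = 608.868.
Under uncorrelated errors the observed covariances equal the true-score covariances, so only the own-variance terms attenuate.
True-score variance = [4.3²·0.86 + 21.1²·0.88] + 145.168 = 407.686 + 145.168 = 552.854.
Reliability = 552.854 / 608.868 = 0.908.

0.908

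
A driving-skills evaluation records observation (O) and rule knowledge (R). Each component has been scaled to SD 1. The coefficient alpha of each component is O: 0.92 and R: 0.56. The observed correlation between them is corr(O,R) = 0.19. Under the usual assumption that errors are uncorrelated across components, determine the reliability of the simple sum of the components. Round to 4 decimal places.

0.7815

Var(O+R) = 2 + 2·[0.19] = 2 + 0.38 = 2.38.
Because errors are independent across components, Cov(Tᵢ,Tⱼ) = Cov(Xᵢ,Xⱼ); the off-diagonal part of the true-score variance is the same as above.
True-score variance = [0.92 + 0.56] + 0.38 = 1.48 + 0.38 = 1.86.
Reliability = 1.86 / 2.38 = 0.7815.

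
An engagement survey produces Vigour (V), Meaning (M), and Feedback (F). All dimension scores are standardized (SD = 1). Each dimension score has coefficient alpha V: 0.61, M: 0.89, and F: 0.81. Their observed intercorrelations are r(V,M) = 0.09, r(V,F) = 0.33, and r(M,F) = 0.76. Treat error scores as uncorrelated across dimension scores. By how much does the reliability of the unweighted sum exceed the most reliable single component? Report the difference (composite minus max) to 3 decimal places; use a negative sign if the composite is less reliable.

Var(sum) = 3 + 2.36 = 5.36; true-score variance = 2.31 + 2.36 = 4.67; composite reliability = 0.8713.
Max component reliability = 0.8900.
Difference = 0.8713 − 0.8900 = -0.019.

-0.019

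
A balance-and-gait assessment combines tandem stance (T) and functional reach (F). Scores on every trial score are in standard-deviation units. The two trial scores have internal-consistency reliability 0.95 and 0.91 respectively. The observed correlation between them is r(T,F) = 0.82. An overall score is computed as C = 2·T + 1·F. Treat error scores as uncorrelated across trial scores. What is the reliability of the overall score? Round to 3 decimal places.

Var(C) = 2² + 1 + 2·[2·0.82] = 5 + 3.28 = 8.28.
Under uncorrelated errors the observed covariances equal the true-score covariances, so only the own-variance terms attenuate.
True-score variance = [2²·0.95 + 0.91] + 3.28 = 4.71 + 3.28 = 7.99.
Reliability = 7.99 / 8.28 = 0.965.

0.965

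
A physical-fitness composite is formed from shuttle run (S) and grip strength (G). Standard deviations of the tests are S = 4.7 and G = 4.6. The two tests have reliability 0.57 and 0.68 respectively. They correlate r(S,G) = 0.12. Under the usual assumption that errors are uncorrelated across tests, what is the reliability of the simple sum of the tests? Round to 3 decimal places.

0.664

Var(S+G) = 4.7² + 4.6² + 2·[4.7·4.6·0.12] = 43.25 + 5.1888 = 48.4388.
Under uncorrelated errors the observed covariances equal the true-score covariances, so only the own-variance terms attenuate.
True-score variance = [4.7²·0.57 + 4.6²·0.68] + 5.1888 = 26.9801 + 5.1888 = 32.1689.
Reliability = 32.1689 / 48.4388 = 0.664.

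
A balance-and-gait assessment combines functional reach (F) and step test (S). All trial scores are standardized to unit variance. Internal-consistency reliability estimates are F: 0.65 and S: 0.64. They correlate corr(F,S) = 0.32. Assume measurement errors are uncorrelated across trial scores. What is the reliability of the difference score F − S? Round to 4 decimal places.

0.4779

Var(F−S) = 1 + 1 − 2·0.32 = 2 − 0.64 = 1.36.
Under uncorrelated errors the observed covariances equal the true-score covariances, so only the own-variance terms attenuate.
True-score variance = [0.65 + 0.64] − 0.64 = 1.29 − 0.64 = 0.65.
Reliability = 0.65 / 1.36 = 0.4779.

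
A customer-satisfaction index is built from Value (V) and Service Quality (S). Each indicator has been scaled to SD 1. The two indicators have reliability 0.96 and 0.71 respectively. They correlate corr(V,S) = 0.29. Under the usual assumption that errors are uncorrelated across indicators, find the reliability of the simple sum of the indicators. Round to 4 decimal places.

0.8721

Var(V+S) = 2 + 2·[0.29] = 2 + 0.58 = 2.58.
Under uncorrelated errors the observed covariances equal the true-score covariances, so only the own-variance terms attenuate.
True-score variance = [0.96 + 0.71] + 0.58 = 1.67 + 0.58 = 2.25.
Reliability = 2.25 / 2.58 = 0.8721.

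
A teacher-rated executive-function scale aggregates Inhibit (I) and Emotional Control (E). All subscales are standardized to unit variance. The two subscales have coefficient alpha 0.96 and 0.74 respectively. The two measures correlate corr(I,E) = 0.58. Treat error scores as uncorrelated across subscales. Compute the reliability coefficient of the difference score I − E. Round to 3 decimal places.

0.643

Var(I−E) = 1 + 1 − 2·0.58 = 2 − 1.16 = 0.84.
Because errors are independent across components, Cov(Tᵢ,Tⱼ) = Cov(Xᵢ,Xⱼ); the off-diagonal part of the true-score variance is the same as above.
True-score variance = [0.96 + 0.74] − 1.16 = 1.7 − 1.16 = 0.54.
Reliability = 0.54 / 0.84 = 0.643.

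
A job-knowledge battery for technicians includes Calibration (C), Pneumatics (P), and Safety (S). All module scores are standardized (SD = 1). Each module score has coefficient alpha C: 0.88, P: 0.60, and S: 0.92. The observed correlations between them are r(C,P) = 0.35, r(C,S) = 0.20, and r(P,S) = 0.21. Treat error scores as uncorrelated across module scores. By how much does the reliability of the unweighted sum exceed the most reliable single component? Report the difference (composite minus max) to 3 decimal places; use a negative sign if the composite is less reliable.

-0.053

Var(sum) = 3 + 1.52 = 4.52; true-score variance = 2.4 + 1.52 = 3.92; composite reliability = 0.8673.
Max component reliability = 0.9200.
Difference = 0.8673 − 0.9200 = -0.053.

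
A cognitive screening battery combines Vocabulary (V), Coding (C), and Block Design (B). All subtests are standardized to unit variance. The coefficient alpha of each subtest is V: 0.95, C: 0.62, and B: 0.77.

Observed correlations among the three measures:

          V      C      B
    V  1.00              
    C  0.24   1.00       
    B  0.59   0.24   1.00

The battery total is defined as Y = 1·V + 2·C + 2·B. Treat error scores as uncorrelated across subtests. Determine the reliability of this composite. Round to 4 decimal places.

0.8251

Var(Y) = 1 + 2² + 2² + 2·[2·0.24 + 2·0.59 + 4·0.24] = 9 + 5.24 = 14.24.
With uncorrelated errors the cross-covariances are all true-score covariance, so they carry over unchanged; only the diagonal terms shrink to ρᵢσᵢ².
True-score variance = [0.95 + 2²·0.62 + 2²·0.77] + 5.24 = 6.51 + 5.24 = 11.75.
Reliability = 11.75 / 14.24 = 0.8251.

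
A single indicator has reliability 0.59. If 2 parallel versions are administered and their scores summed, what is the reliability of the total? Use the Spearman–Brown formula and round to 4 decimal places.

0.7421

ρ_k = kρ / (1 + (k−1)ρ) = 2·0.59 / (1 + 1·0.59) = 1.180 / 1.590 = 0.7421.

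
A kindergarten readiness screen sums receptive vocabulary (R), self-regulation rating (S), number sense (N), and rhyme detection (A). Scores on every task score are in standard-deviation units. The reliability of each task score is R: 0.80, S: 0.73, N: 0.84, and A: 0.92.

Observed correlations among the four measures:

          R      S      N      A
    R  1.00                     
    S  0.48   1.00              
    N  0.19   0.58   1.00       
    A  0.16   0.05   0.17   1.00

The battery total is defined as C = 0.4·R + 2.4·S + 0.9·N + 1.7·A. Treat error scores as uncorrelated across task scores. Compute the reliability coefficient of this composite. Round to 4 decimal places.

0.8641

Var(C) = 0.4² + 2.4² + 0.9² + 1.7² + 2·[0.96·0.48 + 0.36·0.19 + 0.68·0.16 + 2.16·0.58 + 4.08·0.05 + 1.53·0.17] = 9.62 + 4.7098 = 14.3298.
Under uncorrelated errors the observed covariances equal the true-score covariances, so only the own-variance terms attenuate.
True-score variance = [0.4²·0.80 + 2.4²·0.73 + 0.9²·0.84 + 1.7²·0.92] + 4.7098 = 7.672 + 4.7098 = 12.3818.
Reliability = 12.3818 / 14.3298 = 0.8641.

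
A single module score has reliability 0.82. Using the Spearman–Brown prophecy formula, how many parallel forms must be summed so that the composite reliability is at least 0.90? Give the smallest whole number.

k ≥ ρ*(1−ρ₁)/(ρ₁(1−ρ*)) = 0.90·0.18 / (0.82·0.10) = 1.976.
Smallest integer k = 2.

2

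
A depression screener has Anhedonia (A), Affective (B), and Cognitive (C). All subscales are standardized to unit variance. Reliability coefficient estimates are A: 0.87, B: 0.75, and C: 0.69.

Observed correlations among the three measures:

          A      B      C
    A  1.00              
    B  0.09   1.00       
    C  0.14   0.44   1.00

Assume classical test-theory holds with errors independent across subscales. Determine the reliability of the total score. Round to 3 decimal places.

0.841

Var(A+B+C) = 3 + 2·[0.09 + 0.14 + 0.44] = 3 + 1.34 = 4.34.
Under uncorrelated errors the observed covariances equal the true-score covariances, so only the own-variance terms attenuate.
True-score variance = [0.87 + 0.75 + 0.69] + 1.34 = 2.31 + 1.34 = 3.65.
Reliability = 3.65 / 4.34 = 0.841.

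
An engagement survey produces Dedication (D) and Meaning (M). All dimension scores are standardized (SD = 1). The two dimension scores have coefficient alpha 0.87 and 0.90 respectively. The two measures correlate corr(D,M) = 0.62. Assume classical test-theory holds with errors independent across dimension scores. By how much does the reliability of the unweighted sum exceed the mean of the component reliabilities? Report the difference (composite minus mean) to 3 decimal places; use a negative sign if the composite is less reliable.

0.044

Var(sum) = 2 + 1.24 = 3.24; true-score variance = 1.77 + 1.24 = 3.01; composite reliability = 0.9290.
Mean component reliability = 0.8850.
Difference = 0.9290 − 0.8850 = 0.044.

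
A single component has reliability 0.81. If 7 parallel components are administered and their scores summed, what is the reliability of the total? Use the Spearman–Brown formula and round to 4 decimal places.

0.9676

ρ_k = kρ / (1 + (k−1)ρ) = 7·0.81 / (1 + 6·0.81) = 5.670 / 5.860 = 0.9676.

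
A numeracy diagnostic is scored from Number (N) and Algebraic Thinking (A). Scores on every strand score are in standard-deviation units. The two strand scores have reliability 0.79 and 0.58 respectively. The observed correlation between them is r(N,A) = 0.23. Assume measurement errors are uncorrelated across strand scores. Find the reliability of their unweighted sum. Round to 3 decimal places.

Var(N+A) = 2 + 2·[0.23] = 2 + 0.46 = 2.46.
Under uncorrelated errors the observed covariances equal the true-score covariances, so only the own-variance terms attenuate.
True-score variance = [0.79 + 0.58] + 0.46 = 1.37 + 0.46 = 1.83.
Reliability = 1.83 / 2.46 = 0.744.

0.744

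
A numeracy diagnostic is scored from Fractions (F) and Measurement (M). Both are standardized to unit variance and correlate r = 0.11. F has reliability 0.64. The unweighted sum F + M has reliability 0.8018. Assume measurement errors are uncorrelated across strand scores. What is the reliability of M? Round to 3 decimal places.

0.920

Var(F+M) = 2 + 2·0.11 = 2.220.
True-score variance = ρ_F + ρ_M + 2·0.11, so 0.8018 = (0.64 + ρ_M + 0.22) / 2.220.
ρ_M = 0.8018·2.220 − 0.64 − 0.22 = 0.920.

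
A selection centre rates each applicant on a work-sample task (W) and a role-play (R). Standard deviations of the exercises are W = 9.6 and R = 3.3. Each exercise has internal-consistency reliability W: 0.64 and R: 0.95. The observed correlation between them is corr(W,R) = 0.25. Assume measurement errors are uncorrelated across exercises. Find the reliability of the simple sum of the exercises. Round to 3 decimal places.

Var(W+R) = 9.6² + 3.3² + 2·[9.6·3.3·0.25] = 103.05 + 15.84 = 118.89.
With uncorrelated errors the cross-covariances are all true-score covariance, so they carry over unchanged; only the diagonal terms shrink to ρᵢσᵢ².
True-score variance = [9.6²·0.64 + 3.3²·0.95] + 15.84 = 69.3279 + 15.84 = 85.1679.
Reliability = 85.1679 / 118.89 = 0.716.

0.716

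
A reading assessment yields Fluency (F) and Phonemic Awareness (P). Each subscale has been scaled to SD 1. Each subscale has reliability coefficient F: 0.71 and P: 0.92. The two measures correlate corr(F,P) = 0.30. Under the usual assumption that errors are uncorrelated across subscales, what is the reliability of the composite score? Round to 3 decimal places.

Var(F+P) = 2 + 2·[0.30] = 2 + 0.6 = 2.6.
Because errors are independent across components, Cov(Tᵢ,Tⱼ) = Cov(Xᵢ,Xⱼ); the off-diagonal part of the true-score variance is the same as above.
True-score variance = [0.71 + 0.92] + 0.6 = 1.63 + 0.6 = 2.23.
Reliability = 2.23 / 2.6 = 0.858.

0.858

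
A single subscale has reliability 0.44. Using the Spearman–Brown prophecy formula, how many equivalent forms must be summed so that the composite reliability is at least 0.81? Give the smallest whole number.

6

k ≥ ρ*(1−ρ₁)/(ρ₁(1−ρ*)) = 0.81·0.56 / (0.44·0.19) = 5.426.
Smallest integer k = 6.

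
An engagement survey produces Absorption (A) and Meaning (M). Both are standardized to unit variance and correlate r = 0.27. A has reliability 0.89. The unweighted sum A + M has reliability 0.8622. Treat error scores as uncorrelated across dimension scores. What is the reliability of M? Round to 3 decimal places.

0.760

Var(A+M) = 2 + 2·0.27 = 2.540.
True-score variance = ρ_A + ρ_M + 2·0.27, so 0.8622 = (0.89 + ρ_M + 0.54) / 2.540.
ρ_M = 0.8622·2.540 − 0.89 − 0.54 = 0.760.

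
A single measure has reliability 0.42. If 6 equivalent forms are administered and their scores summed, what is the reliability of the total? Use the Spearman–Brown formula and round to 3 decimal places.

0.813

ρ_k = kρ / (1 + (k−1)ρ) = 6·0.42 / (1 + 5·0.42) = 2.520 / 3.100 = 0.813.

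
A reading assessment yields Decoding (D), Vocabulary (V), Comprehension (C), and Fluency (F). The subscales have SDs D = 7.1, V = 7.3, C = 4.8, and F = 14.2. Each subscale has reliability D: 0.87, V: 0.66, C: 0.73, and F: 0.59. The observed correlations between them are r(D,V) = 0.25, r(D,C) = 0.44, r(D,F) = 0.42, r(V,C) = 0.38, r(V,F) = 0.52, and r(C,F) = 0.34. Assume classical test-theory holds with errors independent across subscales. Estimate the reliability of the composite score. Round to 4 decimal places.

0.8252

Var(D+V+C+F) = 7.1² + 7.3² + 4.8² + 14.2² + 2·[7.1·7.3·0.25 + 7.1·4.8·0.44 + 7.1·14.2·0.42 + 7.3·4.8·0.38 + 7.3·14.2·0.52 + 4.8·14.2·0.34] = 328.38 + 321.38 = 649.76.
Because errors are independent across components, Cov(Tᵢ,Tⱼ) = Cov(Xᵢ,Xⱼ); the off-diagonal part of the true-score variance is the same as above.
True-score variance = [7.1²·0.87 + 7.3²·0.66 + 4.8²·0.73 + 14.2²·0.59] + 321.38 = 214.815 + 321.38 = 536.195.
Reliability = 536.195 / 649.76 = 0.8252.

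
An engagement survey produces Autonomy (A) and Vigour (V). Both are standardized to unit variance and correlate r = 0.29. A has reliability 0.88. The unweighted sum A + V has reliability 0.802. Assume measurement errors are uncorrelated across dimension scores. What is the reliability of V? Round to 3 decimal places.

0.609

Var(A+V) = 2 + 2·0.29 = 2.580.
True-score variance = ρ_A + ρ_V + 2·0.29, so 0.802 = (0.88 + ρ_V + 0.58) / 2.580.
ρ_V = 0.802·2.580 − 0.88 − 0.58 = 0.609.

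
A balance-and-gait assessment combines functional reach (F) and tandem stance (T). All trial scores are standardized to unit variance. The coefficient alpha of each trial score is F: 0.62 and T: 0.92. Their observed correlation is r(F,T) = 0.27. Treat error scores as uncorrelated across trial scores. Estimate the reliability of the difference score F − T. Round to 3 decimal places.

0.685

Var(F−T) = 1 + 1 − 2·0.27 = 2 − 0.54 = 1.46.
Under uncorrelated errors the observed covariances equal the true-score covariances, so only the own-variance terms attenuate.
True-score variance = [0.62 + 0.92] − 0.54 = 1.54 − 0.54 = 1.
Reliability = 1 / 1.46 = 0.685.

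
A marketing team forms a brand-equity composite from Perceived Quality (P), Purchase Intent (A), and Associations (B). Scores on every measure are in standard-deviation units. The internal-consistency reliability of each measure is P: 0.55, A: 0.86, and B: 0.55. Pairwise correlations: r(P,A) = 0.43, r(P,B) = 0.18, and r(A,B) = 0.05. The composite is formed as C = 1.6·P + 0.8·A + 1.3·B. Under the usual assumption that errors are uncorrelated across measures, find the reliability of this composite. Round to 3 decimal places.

Var(C) = 1.6² + 0.8² + 1.3² + 2·[1.28·0.43 + 2.08·0.18 + 1.04·0.05] = 4.89 + 1.9536 = 6.8436.
With uncorrelated errors the cross-covariances are all true-score covariance, so they carry over unchanged; only the diagonal terms shrink to ρᵢσᵢ².
True-score variance = [1.6²·0.55 + 0.8²·0.86 + 1.3²·0.55] + 1.9536 = 2.8879 + 1.9536 = 4.8415.
Reliability = 4.8415 / 6.8436 = 0.707.

0.707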